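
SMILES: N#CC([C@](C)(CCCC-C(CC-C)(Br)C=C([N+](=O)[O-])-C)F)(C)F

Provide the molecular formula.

Heavy atoms from the SMILES: 1 Br, 16 C, 2 F, 2 N, 2 O.
Implicit hydrogens by atom environment:
  6 × C: 2 H each → 12
  5 × C: no H
  4 × C: 3 H each → 12
  2 × F: no H
  1 × Br: no H
  1 × C: 1 H
  1 × N: no H
  1 × N (charge +1): no H
  1 × O: no H
  1 × O (charge -1): no H
  Total hydrogens = 25.
Molecular formula: C16H25BrF2N2O2

C16H25BrF2N2O2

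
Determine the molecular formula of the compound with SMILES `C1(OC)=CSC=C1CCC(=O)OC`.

Heavy atoms from the SMILES: 9 C, 3 O, 1 S.
Implicit hydrogens by atom environment:
  3 × O: no H
  2 × C: 3 H each → 6
  2 × C: 2 H each → 4
  2 × C (aromatic): 1 H each → 2
  2 × C (aromatic): no H
  1 × C: no H
  1 × S (aromatic): no H
  Total hydrogens = 12.
Molecular formula: C9H12O3S

C9H12O3S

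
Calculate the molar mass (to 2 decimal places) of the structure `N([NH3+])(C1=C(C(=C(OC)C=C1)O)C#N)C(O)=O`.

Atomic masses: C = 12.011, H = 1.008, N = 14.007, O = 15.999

Molecular formula: C9H10N3O4+.
M = 9×12.011 + 10×1.008 + 3×14.007 + 4×15.999 = 224.20 g/mol.

224.20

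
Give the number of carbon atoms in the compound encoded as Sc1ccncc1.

The symbol for carbon appears 5 times in the SMILES. Lowercase c denotes aromatic carbon and counts toward C.

5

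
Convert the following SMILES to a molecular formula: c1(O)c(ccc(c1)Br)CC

Heavy atoms from the SMILES: 1 Br, 8 C, 1 O.
Implicit hydrogens by atom environment:
  3 × C (aromatic): 1 H each → 3
  3 × C (aromatic): no H
  1 × Br: no H
  1 × C: 3 H
  1 × C: 2 H
  1 × O: 1 H
  Total hydrogens = 9.
Molecular formula: C8H9BrO

C8H9BrO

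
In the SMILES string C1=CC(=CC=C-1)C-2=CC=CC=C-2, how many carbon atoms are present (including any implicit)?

The symbol for carbon appears 12 times in the SMILES.

12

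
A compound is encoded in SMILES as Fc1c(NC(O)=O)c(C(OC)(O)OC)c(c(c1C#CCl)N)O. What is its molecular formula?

Heavy atoms from the SMILES: 12 C, 1 Cl, 1 F, 2 N, 6 O.
Implicit hydrogens by atom environment:
  6 × C (aromatic): no H
  4 × C: no H
  3 × O: 1 H each → 3
  3 × O: no H
  2 × C: 3 H each → 6
  1 × Cl: no H
  1 × F: no H
  1 × N: 2 H
  1 × N: 1 H
  Total hydrogens = 12.
Molecular formula: C12H12ClFN2O6

C12H12ClFN2O6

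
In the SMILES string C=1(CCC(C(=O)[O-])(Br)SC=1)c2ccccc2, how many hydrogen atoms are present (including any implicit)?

10

Hydrogens are implicit in SMILES; fill each atom to its normal valence:
  5 × C (aromatic): 1 H each → 5
  3 × C: no H
  2 × C: 2 H each → 4
  1 × Br: no H
  1 × C: 1 H
  1 × C (aromatic): no H
  1 × O: no H
  1 × O (charge -1): no H
  1 × S: no H
  Total hydrogens = 10.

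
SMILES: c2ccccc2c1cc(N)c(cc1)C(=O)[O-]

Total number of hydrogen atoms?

Hydrogens are implicit in SMILES; fill each atom to its normal valence:
  8 × C (aromatic): 1 H each → 8
  4 × C (aromatic): no H
  1 × C: no H
  1 × N: 2 H
  1 × O: no H
  1 × O (charge -1): no H
  Total hydrogens = 10.

10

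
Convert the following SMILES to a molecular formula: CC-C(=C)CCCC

C8H16

Heavy atoms from the SMILES: 8 C.
Implicit hydrogens by atom environment:
  5 × C: 2 H each → 10
  2 × C: 3 H each → 6
  1 × C: no H
  Total hydrogens = 16.
Molecular formula: C8H16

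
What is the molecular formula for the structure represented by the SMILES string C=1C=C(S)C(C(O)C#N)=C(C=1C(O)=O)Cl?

Heavy atoms from the SMILES: 9 C, 1 Cl, 1 N, 3 O, 1 S.
Implicit hydrogens by atom environment:
  4 × C (aromatic): no H
  2 × C (aromatic): 1 H each → 2
  2 × C: no H
  2 × O: 1 H each → 2
  1 × C: 1 H
  1 × Cl: no H
  1 × N: no H
  1 × O: no H
  1 × S: 1 H
  Total hydrogens = 6.
Molecular formula: C9H6ClNO3S

C9H6ClNO3S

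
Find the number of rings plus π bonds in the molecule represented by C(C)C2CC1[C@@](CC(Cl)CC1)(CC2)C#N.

Molecular formula from the SMILES: C13H20ClN.
DoU = (2C + 2 + N − H − X)/2 = (2·13 + 2 + 1 − 20 − 1)/2 = 8/2 = 4.
(Structurally: 2 ring(s) + 2 π bond(s) = 4.)

4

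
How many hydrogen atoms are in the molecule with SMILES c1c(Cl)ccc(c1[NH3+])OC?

9

Hydrogens are implicit in SMILES; fill each atom to its normal valence:
  3 × C (aromatic): 1 H each → 3
  3 × C (aromatic): no H
  1 × C: 3 H
  1 × Cl: no H
  1 × N (charge +1): 3 H
  1 × O: no H
  Total hydrogens = 9.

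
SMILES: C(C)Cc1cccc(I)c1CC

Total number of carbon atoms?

The symbol for carbon appears 11 times in the SMILES. Lowercase c denotes aromatic carbon and counts toward C.

11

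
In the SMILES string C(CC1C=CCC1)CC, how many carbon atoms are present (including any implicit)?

9

The symbol for carbon appears 9 times in the SMILES.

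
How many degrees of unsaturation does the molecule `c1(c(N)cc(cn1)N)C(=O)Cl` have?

Molecular formula from the SMILES: C6H6ClN3O.
DoU = (2C + 2 + N − H − X)/2 = (2·6 + 2 + 3 − 6 − 1)/2 = 10/2 = 5.
(Structurally: 1 ring(s) + 4 π bond(s) = 5.)

5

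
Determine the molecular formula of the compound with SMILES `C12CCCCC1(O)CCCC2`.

Heavy atoms from the SMILES: 10 C, 1 O.
Implicit hydrogens by atom environment:
  8 × C: 2 H each → 16
  1 × C: 1 H
  1 × C: no H
  1 × O: 1 H
  Total hydrogens = 18.
Molecular formula: C10H18O

C10H18O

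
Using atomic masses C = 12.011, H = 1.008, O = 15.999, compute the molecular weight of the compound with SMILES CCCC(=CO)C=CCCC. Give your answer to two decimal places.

Molecular formula: C10H18O.
M = 10×12.011 + 18×1.008 + 1×15.999 = 154.25 g/mol.

154.25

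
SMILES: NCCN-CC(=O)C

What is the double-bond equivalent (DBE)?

Molecular formula from the SMILES: C5H12N2O.
DoU = (2C + 2 + N − H − X)/2 = (2·5 + 2 + 2 − 12 − 0)/2 = 2/2 = 1.
(Structurally: 0 ring(s) + 1 π bond(s) = 1.)

1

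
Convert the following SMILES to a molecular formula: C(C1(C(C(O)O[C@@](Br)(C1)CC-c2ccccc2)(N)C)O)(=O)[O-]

Heavy atoms from the SMILES: 1 Br, 15 C, 1 N, 5 O.
Implicit hydrogens by atom environment:
  5 × C (aromatic): 1 H each → 5
  4 × C: no H
  3 × C: 2 H each → 6
  2 × O: 1 H each → 2
  2 × O: no H
  1 × Br: no H
  1 × C: 3 H
  1 × C: 1 H
  1 × C (aromatic): no H
  1 × N: 2 H
  1 × O (charge -1): no H
  Total hydrogens = 19.
Net charge -1.
Molecular formula: C15H19BrNO5-

C15H19BrNO5-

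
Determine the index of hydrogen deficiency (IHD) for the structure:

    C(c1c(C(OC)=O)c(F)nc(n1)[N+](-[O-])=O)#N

8

Molecular formula from the SMILES: C7H3FN4O4.
DoU = (2C + 2 + N − H − X)/2 = (2·7 + 2 + 4 − 3 − 1)/2 = 16/2 = 8.
(Structurally: 1 ring(s) + 7 π bond(s) = 8.)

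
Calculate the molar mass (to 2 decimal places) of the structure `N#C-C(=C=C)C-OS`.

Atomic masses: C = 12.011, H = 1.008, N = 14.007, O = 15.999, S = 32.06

127.16

Molecular formula: C5H5NOS.
M = 5×12.011 + 5×1.008 + 1×14.007 + 1×15.999 + 1×32.06 = 127.16 g/mol.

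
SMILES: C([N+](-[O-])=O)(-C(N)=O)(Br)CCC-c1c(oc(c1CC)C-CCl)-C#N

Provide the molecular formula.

Heavy atoms from the SMILES: 1 Br, 14 C, 1 Cl, 3 N, 4 O.
Implicit hydrogens by atom environment:
  6 × C: 2 H each → 12
  4 × C (aromatic): no H
  3 × C: no H
  2 × O: no H
  1 × Br: no H
  1 × C: 3 H
  1 × Cl: no H
  1 × N: 2 H
  1 × N: no H
  1 × N (charge +1): no H
  1 × O (aromatic): no H
  1 × O (charge -1): no H
  Total hydrogens = 17.
Molecular formula: C14H17BrClN3O4

C14H17BrClN3O4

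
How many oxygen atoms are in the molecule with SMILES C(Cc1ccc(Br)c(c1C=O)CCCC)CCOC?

2

The symbol for oxygen appears 2 times in the SMILES.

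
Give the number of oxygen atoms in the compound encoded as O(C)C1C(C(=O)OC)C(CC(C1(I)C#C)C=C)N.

3

The symbol for oxygen appears 3 times in the SMILES.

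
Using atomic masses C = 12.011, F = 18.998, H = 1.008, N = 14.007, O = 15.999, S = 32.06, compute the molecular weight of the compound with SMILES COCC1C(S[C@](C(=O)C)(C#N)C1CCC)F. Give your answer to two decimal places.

259.34

Molecular formula: C12H18FNO2S.
M = 12×12.011 + 1×18.998 + 18×1.008 + 1×14.007 + 2×15.999 + 1×32.06 = 259.34 g/mol.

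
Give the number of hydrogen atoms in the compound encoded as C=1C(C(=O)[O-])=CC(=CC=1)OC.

7

Hydrogens are implicit in SMILES; fill each atom to its normal valence:
  4 × C (aromatic): 1 H each → 4
  2 × C (aromatic): no H
  2 × O: no H
  1 × C: 3 H
  1 × C: no H
  1 × O (charge -1): no H
  Total hydrogens = 7.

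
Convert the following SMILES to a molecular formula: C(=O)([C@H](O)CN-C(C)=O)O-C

Heavy atoms from the SMILES: 6 C, 1 N, 4 O.
Implicit hydrogens by atom environment:
  3 × O: no H
  2 × C: 3 H each → 6
  2 × C: no H
  1 × C: 2 H
  1 × C: 1 H
  1 × N: 1 H
  1 × O: 1 H
  Total hydrogens = 11.
Molecular formula: C6H11NO4

C6H11NO4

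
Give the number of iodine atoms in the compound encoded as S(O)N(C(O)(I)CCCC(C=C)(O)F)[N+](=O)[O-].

1

The symbol for iodine appears 1 time in the SMILES.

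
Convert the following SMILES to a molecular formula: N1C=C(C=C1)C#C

Heavy atoms from the SMILES: 6 C, 1 N.
Implicit hydrogens by atom environment:
  3 × C (aromatic): 1 H each → 3
  1 × C: 1 H
  1 × C (aromatic): no H
  1 × C: no H
  1 × N (aromatic): 1 H
  Total hydrogens = 5.
Molecular formula: C6H5N

C6H5N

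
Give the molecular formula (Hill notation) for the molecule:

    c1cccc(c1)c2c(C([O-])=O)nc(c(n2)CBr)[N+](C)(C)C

C15H16BrN3O2

Heavy atoms from the SMILES: 1 Br, 15 C, 3 N, 2 O.
Implicit hydrogens by atom environment:
  5 × C (aromatic): 1 H each → 5
  5 × C (aromatic): no H
  3 × C: 3 H each → 9
  2 × N (aromatic): no H
  1 × Br: no H
  1 × C: 2 H
  1 × C: no H
  1 × N (charge +1): no H
  1 × O: no H
  1 × O (charge -1): no H
  Total hydrogens = 16.
Molecular formula: C15H16BrN3O2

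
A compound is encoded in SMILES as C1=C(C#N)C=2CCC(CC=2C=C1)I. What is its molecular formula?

C11H10IN

Heavy atoms from the SMILES: 11 C, 1 I, 1 N.
Implicit hydrogens by atom environment:
  3 × C: 2 H each → 6
  3 × C (aromatic): 1 H each → 3
  3 × C (aromatic): no H
  1 × C: 1 H
  1 × C: no H
  1 × I: no H
  1 × N: no H
  Total hydrogens = 10.
Molecular formula: C11H10IN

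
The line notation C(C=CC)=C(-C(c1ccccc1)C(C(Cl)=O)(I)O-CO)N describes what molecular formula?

Heavy atoms from the SMILES: 15 C, 1 Cl, 1 I, 1 N, 3 O.
Implicit hydrogens by atom environment:
  5 × C (aromatic): 1 H each → 5
  4 × C: 1 H each → 4
  3 × C: no H
  2 × O: no H
  1 × C: 3 H
  1 × C: 2 H
  1 × C (aromatic): no H
  1 × Cl: no H
  1 × I: no H
  1 × N: 2 H
  1 × O: 1 H
  Total hydrogens = 17.
Molecular formula: C15H17ClINO3

C15H17ClINO3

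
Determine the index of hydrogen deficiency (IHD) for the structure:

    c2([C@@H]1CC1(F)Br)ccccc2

5

Molecular formula from the SMILES: C9H8BrF.
DoU = (2C + 2 + N − H − X)/2 = (2·9 + 2 + 0 − 8 − 2)/2 = 10/2 = 5.
(Structurally: 2 ring(s) + 3 π bond(s) = 5.)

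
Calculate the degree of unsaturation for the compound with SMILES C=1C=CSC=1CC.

Molecular formula from the SMILES: C6H8S.
DoU = (2C + 2 + N − H − X)/2 = (2·6 + 2 + 0 − 8 − 0)/2 = 6/2 = 3.
(Structurally: 1 ring(s) + 2 π bond(s) = 3.)

3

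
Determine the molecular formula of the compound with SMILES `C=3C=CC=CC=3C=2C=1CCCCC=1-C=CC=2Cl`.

C16H15Cl

Heavy atoms from the SMILES: 16 C, 1 Cl.
Implicit hydrogens by atom environment:
  7 × C (aromatic): 1 H each → 7
  5 × C (aromatic): no H
  4 × C: 2 H each → 8
  1 × Cl: no H
  Total hydrogens = 15.
Molecular formula: C16H15Cl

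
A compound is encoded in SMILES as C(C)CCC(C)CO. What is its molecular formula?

C7H16O

Heavy atoms from the SMILES: 7 C, 1 O.
Implicit hydrogens by atom environment:
  4 × C: 2 H each → 8
  2 × C: 3 H each → 6
  1 × C: 1 H
  1 × O: 1 H
  Total hydrogens = 16.
Molecular formula: C7H16O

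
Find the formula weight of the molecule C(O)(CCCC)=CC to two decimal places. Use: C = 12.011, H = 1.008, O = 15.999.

Molecular formula: C7H14O.
M = 7×12.011 + 14×1.008 + 1×15.999 = 114.19 g/mol.

114.19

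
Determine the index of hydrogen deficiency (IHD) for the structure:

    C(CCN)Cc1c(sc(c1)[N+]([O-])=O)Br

4

Molecular formula from the SMILES: C8H11BrN2O2S.
DoU = (2C + 2 + N − H − X)/2 = (2·8 + 2 + 2 − 11 − 1)/2 = 8/2 = 4.
(Structurally: 1 ring(s) + 3 π bond(s) = 4.)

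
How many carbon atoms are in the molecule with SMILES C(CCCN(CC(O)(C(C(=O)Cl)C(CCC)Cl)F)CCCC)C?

The symbol for carbon appears 17 times in the SMILES. (Cl is a single chlorine, not C + l.)

17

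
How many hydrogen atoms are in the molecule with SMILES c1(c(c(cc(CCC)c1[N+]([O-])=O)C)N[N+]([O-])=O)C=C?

Hydrogens are implicit in SMILES; fill each atom to its normal valence:
  5 × C (aromatic): no H
  3 × C: 2 H each → 6
  2 × C: 3 H each → 6
  2 × N (charge +1): no H
  2 × O: no H
  2 × O (charge -1): no H
  1 × C (aromatic): 1 H
  1 × C: 1 H
  1 × N: 1 H
  Total hydrogens = 15.

15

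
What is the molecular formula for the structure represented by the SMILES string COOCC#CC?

C5H8O2

Heavy atoms from the SMILES: 5 C, 2 O.
Implicit hydrogens by atom environment:
  2 × C: 3 H each → 6
  2 × C: no H
  2 × O: no H
  1 × C: 2 H
  Total hydrogens = 8.
Molecular formula: C5H8O2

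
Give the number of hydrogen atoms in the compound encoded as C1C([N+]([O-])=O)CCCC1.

Hydrogens are implicit in SMILES; fill each atom to its normal valence:
  5 × C: 2 H each → 10
  1 × C: 1 H
  1 × N (charge +1): no H
  1 × O: no H
  1 × O (charge -1): no H
  Total hydrogens = 11.

11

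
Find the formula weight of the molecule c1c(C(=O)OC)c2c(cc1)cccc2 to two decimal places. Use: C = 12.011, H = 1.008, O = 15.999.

186.21

Molecular formula: C12H10O2.
M = 12×12.011 + 10×1.008 + 2×15.999 = 186.21 g/mol.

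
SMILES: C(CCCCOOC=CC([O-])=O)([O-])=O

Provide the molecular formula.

[C8H10O6]2-

Heavy atoms from the SMILES: 8 C, 6 O.
Implicit hydrogens by atom environment:
  4 × C: 2 H each → 8
  4 × O: no H
  2 × C: 1 H each → 2
  2 × C: no H
  2 × O (charge -1): no H
  Total hydrogens = 10.
Net charge -2.
Molecular formula: [C8H10O6]2-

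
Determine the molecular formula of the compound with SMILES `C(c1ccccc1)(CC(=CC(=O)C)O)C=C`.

C14H16O2

Heavy atoms from the SMILES: 14 C, 2 O.
Implicit hydrogens by atom environment:
  5 × C (aromatic): 1 H each → 5
  3 × C: 1 H each → 3
  2 × C: 2 H each → 4
  2 × C: no H
  1 × C: 3 H
  1 × C (aromatic): no H
  1 × O: 1 H
  1 × O: no H
  Total hydrogens = 16.
Molecular formula: C14H16O2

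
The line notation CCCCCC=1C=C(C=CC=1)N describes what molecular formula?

Heavy atoms from the SMILES: 11 C, 1 N.
Implicit hydrogens by atom environment:
  4 × C: 2 H each → 8
  4 × C (aromatic): 1 H each → 4
  2 × C (aromatic): no H
  1 × C: 3 H
  1 × N: 2 H
  Total hydrogens = 17.
Molecular formula: C11H17N

C11H17N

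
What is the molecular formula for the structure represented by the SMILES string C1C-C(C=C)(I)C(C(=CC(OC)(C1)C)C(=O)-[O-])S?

C13H18IO3S-

Heavy atoms from the SMILES: 13 C, 1 I, 3 O, 1 S.
Implicit hydrogens by atom environment:
  4 × C: 2 H each → 8
  4 × C: no H
  3 × C: 1 H each → 3
  2 × C: 3 H each → 6
  2 × O: no H
  1 × I: no H
  1 × O (charge -1): no H
  1 × S: 1 H
  Total hydrogens = 18.
Net charge -1.
Molecular formula: C13H18IO3S-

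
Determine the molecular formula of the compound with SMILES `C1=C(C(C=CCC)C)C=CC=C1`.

Heavy atoms from the SMILES: 12 C.
Implicit hydrogens by atom environment:
  5 × C (aromatic): 1 H each → 5
  3 × C: 1 H each → 3
  2 × C: 3 H each → 6
  1 × C: 2 H
  1 × C (aromatic): no H
  Total hydrogens = 16.
Molecular formula: C12H16

C12H16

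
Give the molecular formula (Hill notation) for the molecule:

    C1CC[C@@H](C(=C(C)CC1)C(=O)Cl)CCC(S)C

C14H23ClOS

Heavy atoms from the SMILES: 14 C, 1 Cl, 1 O, 1 S.
Implicit hydrogens by atom environment:
  7 × C: 2 H each → 14
  3 × C: no H
  2 × C: 3 H each → 6
  2 × C: 1 H each → 2
  1 × Cl: no H
  1 × O: no H
  1 × S: 1 H
  Total hydrogens = 23.
Molecular formula: C14H23ClOS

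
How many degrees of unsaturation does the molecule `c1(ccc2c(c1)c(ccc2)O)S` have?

7

Molecular formula from the SMILES: C10H8OS.
DoU = (2C + 2 + N − H − X)/2 = (2·10 + 2 + 0 − 8 − 0)/2 = 14/2 = 7.
(Structurally: 2 ring(s) + 5 π bond(s) = 7.)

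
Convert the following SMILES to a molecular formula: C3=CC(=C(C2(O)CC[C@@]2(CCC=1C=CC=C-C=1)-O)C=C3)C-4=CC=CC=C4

Heavy atoms from the SMILES: 24 C, 2 O.
Implicit hydrogens by atom environment:
  14 × C (aromatic): 1 H each → 14
  4 × C: 2 H each → 8
  4 × C (aromatic): no H
  2 × C: no H
  2 × O: 1 H each → 2
  Total hydrogens = 24.
Molecular formula: C24H24O2

C24H24O2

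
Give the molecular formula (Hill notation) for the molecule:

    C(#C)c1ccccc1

C8H6

Heavy atoms from the SMILES: 8 C.
Implicit hydrogens by atom environment:
  5 × C (aromatic): 1 H each → 5
  1 × C: 1 H
  1 × C (aromatic): no H
  1 × C: no H
  Total hydrogens = 6.
Molecular formula: C8H6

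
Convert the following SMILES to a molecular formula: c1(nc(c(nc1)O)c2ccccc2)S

C10H8N2OS

Heavy atoms from the SMILES: 10 C, 2 N, 1 O, 1 S.
Implicit hydrogens by atom environment:
  6 × C (aromatic): 1 H each → 6
  4 × C (aromatic): no H
  2 × N (aromatic): no H
  1 × O: 1 H
  1 × S: 1 H
  Total hydrogens = 8.
Molecular formula: C10H8N2OS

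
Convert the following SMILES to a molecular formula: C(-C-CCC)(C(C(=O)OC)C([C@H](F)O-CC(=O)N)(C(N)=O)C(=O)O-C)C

C16H27FN2O7

Heavy atoms from the SMILES: 16 C, 1 F, 2 N, 7 O.
Implicit hydrogens by atom environment:
  7 × O: no H
  5 × C: no H
  4 × C: 3 H each → 12
  4 × C: 2 H each → 8
  3 × C: 1 H each → 3
  2 × N: 2 H each → 4
  1 × F: no H
  Total hydrogens = 27.
Molecular formula: C16H27FN2O7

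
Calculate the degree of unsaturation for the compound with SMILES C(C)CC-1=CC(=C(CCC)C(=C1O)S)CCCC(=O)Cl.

5

Molecular formula from the SMILES: C16H23ClO2S.
DoU = (2C + 2 + N − H − X)/2 = (2·16 + 2 + 0 − 23 − 1)/2 = 10/2 = 5.
(Structurally: 1 ring(s) + 4 π bond(s) = 5.)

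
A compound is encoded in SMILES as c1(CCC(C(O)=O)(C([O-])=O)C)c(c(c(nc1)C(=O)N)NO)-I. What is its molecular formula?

C12H13IN3O6-

Heavy atoms from the SMILES: 12 C, 1 I, 3 N, 6 O.
Implicit hydrogens by atom environment:
  4 × C (aromatic): no H
  4 × C: no H
  3 × O: no H
  2 × C: 2 H each → 4
  2 × O: 1 H each → 2
  1 × C: 3 H
  1 × C (aromatic): 1 H
  1 × I: no H
  1 × N: 2 H
  1 × N: 1 H
  1 × N (aromatic): no H
  1 × O (charge -1): no H
  Total hydrogens = 13.
Net charge -1.
Molecular formula: C12H13IN3O6-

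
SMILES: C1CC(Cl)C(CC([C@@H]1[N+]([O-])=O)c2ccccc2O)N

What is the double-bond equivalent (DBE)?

6

Molecular formula from the SMILES: C13H17ClN2O3.
DoU = (2C + 2 + N − H − X)/2 = (2·13 + 2 + 2 − 17 − 1)/2 = 12/2 = 6.
(Structurally: 2 ring(s) + 4 π bond(s) = 6.)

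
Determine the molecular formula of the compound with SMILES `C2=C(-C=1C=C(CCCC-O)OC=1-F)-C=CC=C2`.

Heavy atoms from the SMILES: 14 C, 1 F, 2 O.
Implicit hydrogens by atom environment:
  6 × C (aromatic): 1 H each → 6
  4 × C: 2 H each → 8
  4 × C (aromatic): no H
  1 × F: no H
  1 × O: 1 H
  1 × O (aromatic): no H
  Total hydrogens = 15.
Molecular formula: C14H15FO2

C14H15FO2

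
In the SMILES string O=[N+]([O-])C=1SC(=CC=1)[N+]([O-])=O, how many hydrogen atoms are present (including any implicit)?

2

Hydrogens are implicit in SMILES; fill each atom to its normal valence:
  2 × C (aromatic): 1 H each → 2
  2 × C (aromatic): no H
  2 × N (charge +1): no H
  2 × O: no H
  2 × O (charge -1): no H
  1 × S (aromatic): no H
  Total hydrogens = 2.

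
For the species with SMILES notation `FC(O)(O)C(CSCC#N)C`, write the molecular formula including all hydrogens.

C6H10FNO2S

Heavy atoms from the SMILES: 6 C, 1 F, 1 N, 2 O, 1 S.
Implicit hydrogens by atom environment:
  2 × C: 2 H each → 4
  2 × C: no H
  2 × O: 1 H each → 2
  1 × C: 3 H
  1 × C: 1 H
  1 × F: no H
  1 × N: no H
  1 × S: no H
  Total hydrogens = 10.
Molecular formula: C6H10FNO2S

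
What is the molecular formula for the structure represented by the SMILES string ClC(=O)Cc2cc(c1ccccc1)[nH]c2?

C12H10ClNO

Heavy atoms from the SMILES: 12 C, 1 Cl, 1 N, 1 O.
Implicit hydrogens by atom environment:
  7 × C (aromatic): 1 H each → 7
  3 × C (aromatic): no H
  1 × C: 2 H
  1 × C: no H
  1 × Cl: no H
  1 × N (aromatic): 1 H
  1 × O: no H
  Total hydrogens = 10.
Molecular formula: C12H10ClNO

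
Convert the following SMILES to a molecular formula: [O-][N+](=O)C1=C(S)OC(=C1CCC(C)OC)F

C9H12FNO4S

Heavy atoms from the SMILES: 9 C, 1 F, 1 N, 4 O, 1 S.
Implicit hydrogens by atom environment:
  4 × C (aromatic): no H
  2 × C: 3 H each → 6
  2 × C: 2 H each → 4
  2 × O: no H
  1 × C: 1 H
  1 × F: no H
  1 × N (charge +1): no H
  1 × O (aromatic): no H
  1 × O (charge -1): no H
  1 × S: 1 H
  Total hydrogens = 12.
Molecular formula: C9H12FNO4S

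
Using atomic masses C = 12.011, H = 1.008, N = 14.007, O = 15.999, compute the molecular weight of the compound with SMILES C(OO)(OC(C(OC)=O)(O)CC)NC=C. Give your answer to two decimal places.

221.21

Molecular formula: C8H15NO6.
M = 8×12.011 + 15×1.008 + 1×14.007 + 6×15.999 = 221.21 g/mol.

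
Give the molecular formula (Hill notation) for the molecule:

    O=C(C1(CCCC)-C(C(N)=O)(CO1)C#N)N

Heavy atoms from the SMILES: 10 C, 3 N, 3 O.
Implicit hydrogens by atom environment:
  5 × C: no H
  4 × C: 2 H each → 8
  3 × O: no H
  2 × N: 2 H each → 4
  1 × C: 3 H
  1 × N: no H
  Total hydrogens = 15.
Molecular formula: C10H15N3O3

C10H15N3O3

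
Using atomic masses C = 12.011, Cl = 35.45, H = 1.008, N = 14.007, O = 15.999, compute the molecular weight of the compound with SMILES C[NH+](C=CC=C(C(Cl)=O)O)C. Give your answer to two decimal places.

Molecular formula: C7H11ClNO2+.
M = 7×12.011 + 1×35.45 + 11×1.008 + 1×14.007 + 2×15.999 = 176.62 g/mol.

176.62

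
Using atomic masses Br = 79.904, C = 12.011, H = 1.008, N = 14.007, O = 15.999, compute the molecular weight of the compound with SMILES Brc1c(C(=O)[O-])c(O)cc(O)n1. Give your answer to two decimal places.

233.00

Molecular formula: C6H3BrNO4-.
M = 1×79.904 + 6×12.011 + 3×1.008 + 1×14.007 + 4×15.999 = 233.00 g/mol.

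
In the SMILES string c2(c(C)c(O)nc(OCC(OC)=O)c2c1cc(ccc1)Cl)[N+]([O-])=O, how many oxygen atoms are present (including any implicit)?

6

The symbol for oxygen appears 6 times in the SMILES.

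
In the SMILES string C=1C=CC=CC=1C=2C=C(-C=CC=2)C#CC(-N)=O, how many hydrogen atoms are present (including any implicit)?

11

Hydrogens are implicit in SMILES; fill each atom to its normal valence:
  9 × C (aromatic): 1 H each → 9
  3 × C (aromatic): no H
  3 × C: no H
  1 × N: 2 H
  1 × O: no H
  Total hydrogens = 11.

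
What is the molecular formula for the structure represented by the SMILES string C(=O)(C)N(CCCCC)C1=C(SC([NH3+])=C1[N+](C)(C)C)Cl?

[C14H26ClN3OS]2+

Heavy atoms from the SMILES: 14 C, 1 Cl, 3 N, 1 O, 1 S.
Implicit hydrogens by atom environment:
  5 × C: 3 H each → 15
  4 × C: 2 H each → 8
  4 × C (aromatic): no H
  1 × C: no H
  1 × Cl: no H
  1 × N (charge +1): 3 H
  1 × N (charge +1): no H
  1 × N: no H
  1 × O: no H
  1 × S (aromatic): no H
  Total hydrogens = 26.
Net charge +2.
Molecular formula: [C14H26ClN3OS]2+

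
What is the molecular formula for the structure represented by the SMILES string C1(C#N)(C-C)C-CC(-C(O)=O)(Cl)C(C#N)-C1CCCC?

Heavy atoms from the SMILES: 15 C, 1 Cl, 2 N, 2 O.
Implicit hydrogens by atom environment:
  6 × C: 2 H each → 12
  5 × C: no H
  2 × C: 3 H each → 6
  2 × C: 1 H each → 2
  2 × N: no H
  1 × Cl: no H
  1 × O: 1 H
  1 × O: no H
  Total hydrogens = 21.
Molecular formula: C15H21ClN2O2

C15H21ClN2O2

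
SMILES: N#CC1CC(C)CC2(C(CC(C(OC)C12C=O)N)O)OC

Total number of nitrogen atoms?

The symbol for nitrogen appears 2 times in the SMILES.

2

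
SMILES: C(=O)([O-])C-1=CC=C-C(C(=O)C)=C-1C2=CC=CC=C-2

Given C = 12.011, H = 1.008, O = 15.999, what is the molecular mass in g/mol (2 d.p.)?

239.25

Molecular formula: C15H11O3-.
M = 15×12.011 + 11×1.008 + 3×15.999 = 239.25 g/mol.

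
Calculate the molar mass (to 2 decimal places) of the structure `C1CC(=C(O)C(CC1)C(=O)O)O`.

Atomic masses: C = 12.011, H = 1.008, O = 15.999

172.18

Molecular formula: C8H12O4.
M = 8×12.011 + 12×1.008 + 4×15.999 = 172.18 g/mol.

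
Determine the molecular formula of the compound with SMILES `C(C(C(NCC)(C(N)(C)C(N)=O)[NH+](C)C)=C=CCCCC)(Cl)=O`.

C16H30ClN4O2+

Heavy atoms from the SMILES: 16 C, 1 Cl, 4 N, 2 O.
Implicit hydrogens by atom environment:
  6 × C: no H
  5 × C: 3 H each → 15
  4 × C: 2 H each → 8
  2 × N: 2 H each → 4
  2 × O: no H
  1 × C: 1 H
  1 × Cl: no H
  1 × N: 1 H
  1 × N (charge +1): 1 H
  Total hydrogens = 30.
Net charge +1.
Molecular formula: C16H30ClN4O2+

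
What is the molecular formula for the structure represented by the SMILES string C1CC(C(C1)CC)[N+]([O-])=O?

C7H13NO2

Heavy atoms from the SMILES: 7 C, 1 N, 2 O.
Implicit hydrogens by atom environment:
  4 × C: 2 H each → 8
  2 × C: 1 H each → 2
  1 × C: 3 H
  1 × N (charge +1): no H
  1 × O: no H
  1 × O (charge -1): no H
  Total hydrogens = 13.
Molecular formula: C7H13NO2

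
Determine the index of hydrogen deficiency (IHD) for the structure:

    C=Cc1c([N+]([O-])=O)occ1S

Molecular formula from the SMILES: C6H5NO3S.
DoU = (2C + 2 + N − H − X)/2 = (2·6 + 2 + 1 − 5 − 0)/2 = 10/2 = 5.
(Structurally: 1 ring(s) + 4 π bond(s) = 5.)

5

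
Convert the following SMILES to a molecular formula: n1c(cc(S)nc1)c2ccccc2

C10H8N2S

Heavy atoms from the SMILES: 10 C, 2 N, 1 S.
Implicit hydrogens by atom environment:
  7 × C (aromatic): 1 H each → 7
  3 × C (aromatic): no H
  2 × N (aromatic): no H
  1 × S: 1 H
  Total hydrogens = 8.
Molecular formula: C10H8N2S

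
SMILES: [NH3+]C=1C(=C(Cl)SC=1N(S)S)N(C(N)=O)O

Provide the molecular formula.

Heavy atoms from the SMILES: 5 C, 1 Cl, 4 N, 2 O, 3 S.
Implicit hydrogens by atom environment:
  4 × C (aromatic): no H
  2 × N: no H
  2 × S: 1 H each → 2
  1 × C: no H
  1 × Cl: no H
  1 × N (charge +1): 3 H
  1 × N: 2 H
  1 × O: 1 H
  1 × O: no H
  1 × S (aromatic): no H
  Total hydrogens = 8.
Net charge +1.
Molecular formula: C5H8ClN4O2S3+

C5H8ClN4O2S3+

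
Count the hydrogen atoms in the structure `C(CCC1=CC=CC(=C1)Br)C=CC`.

Hydrogens are implicit in SMILES; fill each atom to its normal valence:
  4 × C (aromatic): 1 H each → 4
  3 × C: 2 H each → 6
  2 × C: 1 H each → 2
  2 × C (aromatic): no H
  1 × Br: no H
  1 × C: 3 H
  Total hydrogens = 15.

15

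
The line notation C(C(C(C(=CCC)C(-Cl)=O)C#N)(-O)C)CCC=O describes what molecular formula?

Heavy atoms from the SMILES: 13 C, 1 Cl, 1 N, 3 O.
Implicit hydrogens by atom environment:
  4 × C: 2 H each → 8
  4 × C: no H
  3 × C: 1 H each → 3
  2 × C: 3 H each → 6
  2 × O: no H
  1 × Cl: no H
  1 × N: no H
  1 × O: 1 H
  Total hydrogens = 18.
Molecular formula: C13H18ClNO3

C13H18ClNO3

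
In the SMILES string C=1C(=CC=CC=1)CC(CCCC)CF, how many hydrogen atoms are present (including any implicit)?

19

Hydrogens are implicit in SMILES; fill each atom to its normal valence:
  5 × C: 2 H each → 10
  5 × C (aromatic): 1 H each → 5
  1 × C: 3 H
  1 × C: 1 H
  1 × C (aromatic): no H
  1 × F: no H
  Total hydrogens = 19.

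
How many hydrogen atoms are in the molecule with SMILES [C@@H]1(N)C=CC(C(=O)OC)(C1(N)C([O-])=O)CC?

15

Hydrogens are implicit in SMILES; fill each atom to its normal valence:
  4 × C: no H
  3 × C: 1 H each → 3
  3 × O: no H
  2 × C: 3 H each → 6
  2 × N: 2 H each → 4
  1 × C: 2 H
  1 × O (charge -1): no H
  Total hydrogens = 15.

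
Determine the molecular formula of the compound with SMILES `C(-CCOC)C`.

C5H12O

Heavy atoms from the SMILES: 5 C, 1 O.
Implicit hydrogens by atom environment:
  3 × C: 2 H each → 6
  2 × C: 3 H each → 6
  1 × O: no H
  Total hydrogens = 12.
Molecular formula: C5H12O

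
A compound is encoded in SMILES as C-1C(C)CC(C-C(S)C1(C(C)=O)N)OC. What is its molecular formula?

Heavy atoms from the SMILES: 11 C, 1 N, 2 O, 1 S.
Implicit hydrogens by atom environment:
  3 × C: 3 H each → 9
  3 × C: 2 H each → 6
  3 × C: 1 H each → 3
  2 × C: no H
  2 × O: no H
  1 × N: 2 H
  1 × S: 1 H
  Total hydrogens = 21.
Molecular formula: C11H21NO2S

C11H21NO2S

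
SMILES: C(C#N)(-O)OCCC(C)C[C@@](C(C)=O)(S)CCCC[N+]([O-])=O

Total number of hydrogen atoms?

24

Hydrogens are implicit in SMILES; fill each atom to its normal valence:
  7 × C: 2 H each → 14
  3 × C: no H
  3 × O: no H
  2 × C: 3 H each → 6
  2 × C: 1 H each → 2
  1 × N: no H
  1 × N (charge +1): no H
  1 × O: 1 H
  1 × O (charge -1): no H
  1 × S: 1 H
  Total hydrogens = 24.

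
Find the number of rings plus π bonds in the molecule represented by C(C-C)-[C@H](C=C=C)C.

2

Molecular formula from the SMILES: C8H14.
DoU = (2C + 2 + N − H − X)/2 = (2·8 + 2 + 0 − 14 − 0)/2 = 4/2 = 2.
(Structurally: 0 ring(s) + 2 π bond(s) = 2.)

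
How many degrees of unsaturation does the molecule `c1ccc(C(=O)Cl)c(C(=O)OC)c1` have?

6

Molecular formula from the SMILES: C9H7ClO3.
DoU = (2C + 2 + N − H − X)/2 = (2·9 + 2 + 0 − 7 − 1)/2 = 12/2 = 6.
(Structurally: 1 ring(s) + 5 π bond(s) = 6.)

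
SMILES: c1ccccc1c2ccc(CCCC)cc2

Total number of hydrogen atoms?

Hydrogens are implicit in SMILES; fill each atom to its normal valence:
  9 × C (aromatic): 1 H each → 9
  3 × C: 2 H each → 6
  3 × C (aromatic): no H
  1 × C: 3 H
  Total hydrogens = 18.

18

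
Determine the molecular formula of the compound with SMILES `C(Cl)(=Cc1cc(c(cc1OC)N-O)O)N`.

C9H11ClN2O3

Heavy atoms from the SMILES: 9 C, 1 Cl, 2 N, 3 O.
Implicit hydrogens by atom environment:
  4 × C (aromatic): no H
  2 × C (aromatic): 1 H each → 2
  2 × O: 1 H each → 2
  1 × C: 3 H
  1 × C: 1 H
  1 × C: no H
  1 × Cl: no H
  1 × N: 2 H
  1 × N: 1 H
  1 × O: no H
  Total hydrogens = 11.
Molecular formula: C9H11ClN2O3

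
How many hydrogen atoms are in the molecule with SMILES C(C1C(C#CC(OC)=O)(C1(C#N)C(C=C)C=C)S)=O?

13

Hydrogens are implicit in SMILES; fill each atom to its normal valence:
  6 × C: no H
  5 × C: 1 H each → 5
  3 × O: no H
  2 × C: 2 H each → 4
  1 × C: 3 H
  1 × N: no H
  1 × S: 1 H
  Total hydrogens = 13.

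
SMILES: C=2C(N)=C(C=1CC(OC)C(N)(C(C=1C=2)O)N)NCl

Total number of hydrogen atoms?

17

Hydrogens are implicit in SMILES; fill each atom to its normal valence:
  4 × C (aromatic): no H
  3 × N: 2 H each → 6
  2 × C (aromatic): 1 H each → 2
  2 × C: 1 H each → 2
  1 × C: 3 H
  1 × C: 2 H
  1 × C: no H
  1 × Cl: no H
  1 × N: 1 H
  1 × O: 1 H
  1 × O: no H
  Total hydrogens = 17.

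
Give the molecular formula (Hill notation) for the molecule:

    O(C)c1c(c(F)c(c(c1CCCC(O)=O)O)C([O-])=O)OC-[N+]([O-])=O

Heavy atoms from the SMILES: 13 C, 1 F, 1 N, 9 O.
Implicit hydrogens by atom environment:
  6 × C (aromatic): no H
  5 × O: no H
  4 × C: 2 H each → 8
  2 × C: no H
  2 × O: 1 H each → 2
  2 × O (charge -1): no H
  1 × C: 3 H
  1 × F: no H
  1 × N (charge +1): no H
  Total hydrogens = 13.
Net charge -1.
Molecular formula: C13H13FNO9-

C13H13FNO9-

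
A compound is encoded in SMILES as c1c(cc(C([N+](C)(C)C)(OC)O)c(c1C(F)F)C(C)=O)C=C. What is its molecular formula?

C16H22F2NO3+

Heavy atoms from the SMILES: 16 C, 2 F, 1 N, 3 O.
Implicit hydrogens by atom environment:
  5 × C: 3 H each → 15
  4 × C (aromatic): no H
  2 × C (aromatic): 1 H each → 2
  2 × C: 1 H each → 2
  2 × C: no H
  2 × F: no H
  2 × O: no H
  1 × C: 2 H
  1 × N (charge +1): no H
  1 × O: 1 H
  Total hydrogens = 22.
Net charge +1.
Molecular formula: C16H22F2NO3+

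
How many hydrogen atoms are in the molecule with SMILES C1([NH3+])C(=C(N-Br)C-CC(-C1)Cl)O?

13

Hydrogens are implicit in SMILES; fill each atom to its normal valence:
  3 × C: 2 H each → 6
  2 × C: 1 H each → 2
  2 × C: no H
  1 × Br: no H
  1 × Cl: no H
  1 × N (charge +1): 3 H
  1 × N: 1 H
  1 × O: 1 H
  Total hydrogens = 13.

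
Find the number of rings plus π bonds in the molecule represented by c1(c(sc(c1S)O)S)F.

3

Molecular formula from the SMILES: C4H3FOS3.
DoU = (2C + 2 + N − H − X)/2 = (2·4 + 2 + 0 − 3 − 1)/2 = 6/2 = 3.
(Structurally: 1 ring(s) + 2 π bond(s) = 3.)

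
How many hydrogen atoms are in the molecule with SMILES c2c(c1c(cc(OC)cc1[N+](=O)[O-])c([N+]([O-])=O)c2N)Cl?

Hydrogens are implicit in SMILES; fill each atom to its normal valence:
  7 × C (aromatic): no H
  3 × C (aromatic): 1 H each → 3
  3 × O: no H
  2 × N (charge +1): no H
  2 × O (charge -1): no H
  1 × C: 3 H
  1 × Cl: no H
  1 × N: 2 H
  Total hydrogens = 8.

8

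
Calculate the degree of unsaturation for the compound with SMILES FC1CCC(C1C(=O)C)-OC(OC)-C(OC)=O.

Molecular formula from the SMILES: C11H17FO5.
DoU = (2C + 2 + N − H − X)/2 = (2·11 + 2 + 0 − 17 − 1)/2 = 6/2 = 3.
(Structurally: 1 ring(s) + 2 π bond(s) = 3.)

3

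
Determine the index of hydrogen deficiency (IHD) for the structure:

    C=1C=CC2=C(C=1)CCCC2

Molecular formula from the SMILES: C10H12.
DoU = (2C + 2 + N − H − X)/2 = (2·10 + 2 + 0 − 12 − 0)/2 = 10/2 = 5.
(Structurally: 2 ring(s) + 3 π bond(s) = 5.)

5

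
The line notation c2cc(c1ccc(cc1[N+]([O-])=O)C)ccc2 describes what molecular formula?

Heavy atoms from the SMILES: 13 C, 1 N, 2 O.
Implicit hydrogens by atom environment:
  8 × C (aromatic): 1 H each → 8
  4 × C (aromatic): no H
  1 × C: 3 H
  1 × N (charge +1): no H
  1 × O: no H
  1 × O (charge -1): no H
  Total hydrogens = 11.
Molecular formula: C13H11NO2

C13H11NO2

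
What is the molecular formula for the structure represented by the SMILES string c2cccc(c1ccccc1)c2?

Heavy atoms from the SMILES: 12 C.
Implicit hydrogens by atom environment:
  10 × C (aromatic): 1 H each → 10
  2 × C (aromatic): no H
  Total hydrogens = 10.
Molecular formula: C12H10

C12H10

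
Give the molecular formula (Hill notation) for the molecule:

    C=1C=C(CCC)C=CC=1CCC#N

C12H15N

Heavy atoms from the SMILES: 12 C, 1 N.
Implicit hydrogens by atom environment:
  4 × C: 2 H each → 8
  4 × C (aromatic): 1 H each → 4
  2 × C (aromatic): no H
  1 × C: 3 H
  1 × C: no H
  1 × N: no H
  Total hydrogens = 15.
Molecular formula: C12H15N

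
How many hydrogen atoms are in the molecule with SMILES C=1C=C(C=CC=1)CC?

10

Hydrogens are implicit in SMILES; fill each atom to its normal valence:
  5 × C (aromatic): 1 H each → 5
  1 × C: 3 H
  1 × C: 2 H
  1 × C (aromatic): no H
  Total hydrogens = 10.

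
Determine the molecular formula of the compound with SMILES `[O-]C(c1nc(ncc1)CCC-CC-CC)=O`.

C12H17N2O2-

Heavy atoms from the SMILES: 12 C, 2 N, 2 O.
Implicit hydrogens by atom environment:
  6 × C: 2 H each → 12
  2 × C (aromatic): 1 H each → 2
  2 × C (aromatic): no H
  2 × N (aromatic): no H
  1 × C: 3 H
  1 × C: no H
  1 × O: no H
  1 × O (charge -1): no H
  Total hydrogens = 17.
Net charge -1.
Molecular formula: C12H17N2O2-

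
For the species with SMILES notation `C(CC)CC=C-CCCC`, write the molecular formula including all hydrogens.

Heavy atoms from the SMILES: 10 C.
Implicit hydrogens by atom environment:
  6 × C: 2 H each → 12
  2 × C: 3 H each → 6
  2 × C: 1 H each → 2
  Total hydrogens = 20.
Molecular formula: C10H20

C10H20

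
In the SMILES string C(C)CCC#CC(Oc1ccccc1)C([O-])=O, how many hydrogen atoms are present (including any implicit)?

Hydrogens are implicit in SMILES; fill each atom to its normal valence:
  5 × C (aromatic): 1 H each → 5
  3 × C: 2 H each → 6
  3 × C: no H
  2 × O: no H
  1 × C: 3 H
  1 × C: 1 H
  1 × C (aromatic): no H
  1 × O (charge -1): no H
  Total hydrogens = 15.

15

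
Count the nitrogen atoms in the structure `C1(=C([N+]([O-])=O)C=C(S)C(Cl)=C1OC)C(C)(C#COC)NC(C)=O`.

The symbol for nitrogen appears 2 times in the SMILES.

2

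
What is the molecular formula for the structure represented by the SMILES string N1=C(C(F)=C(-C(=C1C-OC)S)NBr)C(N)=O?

Heavy atoms from the SMILES: 1 Br, 8 C, 1 F, 3 N, 2 O, 1 S.
Implicit hydrogens by atom environment:
  5 × C (aromatic): no H
  2 × O: no H
  1 × Br: no H
  1 × C: 3 H
  1 × C: 2 H
  1 × C: no H
  1 × F: no H
  1 × N: 2 H
  1 × N: 1 H
  1 × N (aromatic): no H
  1 × S: 1 H
  Total hydrogens = 9.
Molecular formula: C8H9BrFN3O2S

C8H9BrFN3O2S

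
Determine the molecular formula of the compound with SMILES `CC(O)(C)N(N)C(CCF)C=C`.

C8H17FN2O

Heavy atoms from the SMILES: 8 C, 1 F, 2 N, 1 O.
Implicit hydrogens by atom environment:
  3 × C: 2 H each → 6
  2 × C: 3 H each → 6
  2 × C: 1 H each → 2
  1 × C: no H
  1 × F: no H
  1 × N: 2 H
  1 × N: no H
  1 × O: 1 H
  Total hydrogens = 17.
Molecular formula: C8H17FN2O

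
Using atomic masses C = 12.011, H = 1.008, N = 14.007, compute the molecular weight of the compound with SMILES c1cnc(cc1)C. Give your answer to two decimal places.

93.13

Molecular formula: C6H7N.
M = 6×12.011 + 7×1.008 + 1×14.007 = 93.13 g/mol.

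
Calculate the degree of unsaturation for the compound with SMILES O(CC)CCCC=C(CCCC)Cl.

1

Molecular formula from the SMILES: C11H21ClO.
DoU = (2C + 2 + N − H − X)/2 = (2·11 + 2 + 0 − 21 − 1)/2 = 2/2 = 1.
(Structurally: 0 ring(s) + 1 π bond(s) = 1.)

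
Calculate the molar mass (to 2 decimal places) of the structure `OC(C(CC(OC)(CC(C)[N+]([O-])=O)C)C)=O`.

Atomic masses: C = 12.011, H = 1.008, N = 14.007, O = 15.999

Molecular formula: C10H19NO5.
M = 10×12.011 + 19×1.008 + 1×14.007 + 5×15.999 = 233.26 g/mol.

233.26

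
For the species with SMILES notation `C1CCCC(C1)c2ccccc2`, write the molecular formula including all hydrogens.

C12H16

Heavy atoms from the SMILES: 12 C.
Implicit hydrogens by atom environment:
  5 × C: 2 H each → 10
  5 × C (aromatic): 1 H each → 5
  1 × C: 1 H
  1 × C (aromatic): no H
  Total hydrogens = 16.
Molecular formula: C12H16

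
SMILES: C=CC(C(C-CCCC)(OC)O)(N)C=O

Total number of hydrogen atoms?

21

Hydrogens are implicit in SMILES; fill each atom to its normal valence:
  5 × C: 2 H each → 10
  2 × C: 3 H each → 6
  2 × C: 1 H each → 2
  2 × C: no H
  2 × O: no H
  1 × N: 2 H
  1 × O: 1 H
  Total hydrogens = 21.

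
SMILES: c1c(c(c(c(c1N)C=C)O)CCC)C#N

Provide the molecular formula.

Heavy atoms from the SMILES: 12 C, 2 N, 1 O.
Implicit hydrogens by atom environment:
  5 × C (aromatic): no H
  3 × C: 2 H each → 6
  1 × C: 3 H
  1 × C (aromatic): 1 H
  1 × C: 1 H
  1 × C: no H
  1 × N: 2 H
  1 × N: no H
  1 × O: 1 H
  Total hydrogens = 14.
Molecular formula: C12H14N2O

C12H14N2O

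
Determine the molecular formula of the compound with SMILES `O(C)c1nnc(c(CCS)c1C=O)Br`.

Heavy atoms from the SMILES: 1 Br, 8 C, 2 N, 2 O, 1 S.
Implicit hydrogens by atom environment:
  4 × C (aromatic): no H
  2 × C: 2 H each → 4
  2 × N (aromatic): no H
  2 × O: no H
  1 × Br: no H
  1 × C: 3 H
  1 × C: 1 H
  1 × S: 1 H
  Total hydrogens = 9.
Molecular formula: C8H9BrN2O2S

C8H9BrN2O2S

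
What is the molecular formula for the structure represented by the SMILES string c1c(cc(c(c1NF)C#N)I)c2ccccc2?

Heavy atoms from the SMILES: 13 C, 1 F, 1 I, 2 N.
Implicit hydrogens by atom environment:
  7 × C (aromatic): 1 H each → 7
  5 × C (aromatic): no H
  1 × C: no H
  1 × F: no H
  1 × I: no H
  1 × N: 1 H
  1 × N: no H
  Total hydrogens = 8.
Molecular formula: C13H8FIN2

C13H8FIN2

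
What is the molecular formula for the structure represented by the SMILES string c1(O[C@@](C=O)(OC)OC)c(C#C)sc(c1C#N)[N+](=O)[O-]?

Heavy atoms from the SMILES: 11 C, 2 N, 6 O, 1 S.
Implicit hydrogens by atom environment:
  5 × O: no H
  4 × C (aromatic): no H
  3 × C: no H
  2 × C: 3 H each → 6
  2 × C: 1 H each → 2
  1 × N: no H
  1 × N (charge +1): no H
  1 × O (charge -1): no H
  1 × S (aromatic): no H
  Total hydrogens = 8.
Molecular formula: C11H8N2O6S

C11H8N2O6S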